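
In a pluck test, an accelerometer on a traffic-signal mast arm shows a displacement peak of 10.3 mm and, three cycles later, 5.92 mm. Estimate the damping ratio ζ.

0.0294

Logarithmic decrement δ = (1/n)·ln(x₀/x_n) = (1/3)·ln(10.3/5.92) = (1/3)·ln(1.740) = 0.1846.
ζ = δ/√(4π² + δ²) = 0.1846/√(39.48 + 0.0341) = 0.1846/6.286 = 0.02937.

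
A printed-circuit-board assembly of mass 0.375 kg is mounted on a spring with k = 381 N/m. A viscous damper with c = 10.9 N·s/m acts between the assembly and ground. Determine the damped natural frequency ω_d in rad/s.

ω_n = √(k/m) = √(381.0/0.375) = 31.87 rad/s.
Critical damping c_c = 2√(k·m) = 2√(381.0 × 0.375) = 23.91 N·s/m, so ζ = c/c_c = 10.9/23.91 = 0.4560.
ω_d = ω_n√(1 − ζ²) = 31.87 × √(1 − 0.208) = 28.37 rad/s.

28.4 rad/s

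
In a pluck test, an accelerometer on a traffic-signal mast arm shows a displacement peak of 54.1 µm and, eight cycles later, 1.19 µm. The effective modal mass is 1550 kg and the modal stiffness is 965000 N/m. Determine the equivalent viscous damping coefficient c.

5860 N·s/m

Logarithmic decrement δ = (1/n)·ln(x₀/x_n) = (1/8)·ln(54.1/1.19) = (1/8)·ln(45.46) = 0.4771.
ζ = δ/√(4π² + δ²) = 0.4771/√(39.48 + 0.228) = 0.4771/6.301 = 0.07572.
c = ζ · 2√(km) = 0.07572 × 2√(965000 × 1550) = 0.07572 × 77350 = 5857 N·s/m.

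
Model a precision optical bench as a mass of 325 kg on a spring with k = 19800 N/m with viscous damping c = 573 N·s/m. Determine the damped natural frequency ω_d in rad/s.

7.76 rad/s

ω_n = √(k/m) = √(19800/325) = 7.805 rad/s.
Critical damping c_c = 2√(k·m) = 2√(19800 × 325) = 5073 N·s/m, so ζ = c/c_c = 573/5073 = 0.1129.
ω_d = ω_n√(1 − ζ²) = 7.805 × √(1 − 0.0128) = 7.755 rad/s.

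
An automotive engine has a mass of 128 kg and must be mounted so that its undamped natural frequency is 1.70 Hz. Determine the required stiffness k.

ω_n = 2πf_n = 2π × 1.70 = 10.68 rad/s.
k = m·ω_n² = 128 × 10.68² = 128 × 114.1 = 14600 N/m.

14600 N/m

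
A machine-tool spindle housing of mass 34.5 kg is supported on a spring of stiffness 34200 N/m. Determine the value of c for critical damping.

2170 N·s/m

c_c = 2√(k·m) = 2√(34200 × 34.5) = 2 × 1086 = 2172 N·s/m.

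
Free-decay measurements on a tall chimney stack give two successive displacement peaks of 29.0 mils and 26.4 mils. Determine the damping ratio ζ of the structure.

Logarithmic decrement δ = (1/n)·ln(x₀/x_n) = (1/1)·ln(29.0/26.4) = (1/1)·ln(1.098) = 0.09393.
ζ = δ/√(4π² + δ²) = 0.09393/√(39.48 + 0.00882) = 0.09393/6.284 = 0.01495.

0.0149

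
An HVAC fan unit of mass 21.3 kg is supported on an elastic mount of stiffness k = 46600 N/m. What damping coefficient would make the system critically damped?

1990 N·s/m

c_c = 2√(k·m) = 2√(46600 × 21.3) = 2 × 996.3 = 1993 N·s/m.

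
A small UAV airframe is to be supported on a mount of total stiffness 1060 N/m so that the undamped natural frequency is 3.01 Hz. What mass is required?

ω_n = 2πf_n = 2π × 3.01 = 18.91 rad/s.
m = k/ω_n² = 1060/18.91² = 1060/357.7 = 2.964 kg.

2.96 kg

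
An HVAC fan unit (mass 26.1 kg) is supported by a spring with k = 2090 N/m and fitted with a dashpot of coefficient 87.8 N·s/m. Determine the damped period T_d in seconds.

ω_n = √(k/m) = √(2090/26.1) = 8.949 rad/s.
Critical damping c_c = 2√(k·m) = 2√(2090 × 26.1) = 467.1 N·s/m, so ζ = c/c_c = 87.8/467.1 = 0.1880.
ω_d = ω_n√(1 − ζ²) = 8.949 × √(1 − 0.0353) = 8.789 rad/s.
T_d = 2π/ω_d = 0.7149 s.

0.715 s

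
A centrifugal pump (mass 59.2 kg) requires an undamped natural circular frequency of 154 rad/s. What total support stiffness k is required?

k = m·ω_n² = 59.2 × 154.0² = 59.2 × 23720 = 1404000 N/m.

1400000 N/m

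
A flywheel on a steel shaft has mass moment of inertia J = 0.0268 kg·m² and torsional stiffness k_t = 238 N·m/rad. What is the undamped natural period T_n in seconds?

ω_n = √(k_t/J) = √(238/0.0268) = √8881 = 94.24 rad/s.
T_n = 2π/ω_n = 6.283/94.24 = 0.06667 s.

0.0667 s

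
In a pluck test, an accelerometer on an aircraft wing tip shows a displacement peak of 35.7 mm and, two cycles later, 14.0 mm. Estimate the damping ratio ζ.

0.0743

Logarithmic decrement δ = (1/n)·ln(x₀/x_n) = (1/2)·ln(35.7/14.0) = (1/2)·ln(2.550) = 0.4680.
ζ = δ/√(4π² + δ²) = 0.4680/√(39.48 + 0.219) = 0.4680/6.301 = 0.07429.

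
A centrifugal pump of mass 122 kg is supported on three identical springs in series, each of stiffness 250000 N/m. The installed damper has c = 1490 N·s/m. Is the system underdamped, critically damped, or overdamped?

Series springs: 1/k_eq = 3/250000, so k_eq = 250000/3 = 83330 N/m.
c_c = 2√(k_eq·m) = 6377 N·s/m; ζ = c/c_c = 1490/6377 = 0.234.
Since ζ < 1 the system is underdamped.

underdamped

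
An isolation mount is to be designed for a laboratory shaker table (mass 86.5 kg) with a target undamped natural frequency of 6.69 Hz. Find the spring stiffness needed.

ω_n = 2πf_n = 2π × 6.69 = 42.03 rad/s.
k = m·ω_n² = 86.5 × 42.03² = 86.5 × 1767 = 152800 N/m.

153000 N/m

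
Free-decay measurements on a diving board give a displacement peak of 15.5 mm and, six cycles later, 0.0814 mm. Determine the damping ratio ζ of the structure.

0.138

Logarithmic decrement δ = (1/n)·ln(x₀/x_n) = (1/6)·ln(15.5/0.0814) = (1/6)·ln(190.4) = 0.8749.
ζ = δ/√(4π² + δ²) = 0.8749/√(39.48 + 0.765) = 0.8749/6.344 = 0.1379.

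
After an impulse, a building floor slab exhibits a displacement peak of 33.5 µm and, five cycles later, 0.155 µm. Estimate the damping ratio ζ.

0.169

Logarithmic decrement δ = (1/n)·ln(x₀/x_n) = (1/5)·ln(33.5/0.155) = (1/5)·ln(216.1) = 1.075.
ζ = δ/√(4π² + δ²) = 1.075/√(39.48 + 1.16) = 1.075/6.375 = 0.1687.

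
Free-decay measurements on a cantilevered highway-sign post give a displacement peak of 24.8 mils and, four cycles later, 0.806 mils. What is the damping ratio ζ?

Logarithmic decrement δ = (1/n)·ln(x₀/x_n) = (1/4)·ln(24.8/0.806) = (1/4)·ln(30.77) = 0.8566.
ζ = δ/√(4π² + δ²) = 0.8566/√(39.48 + 0.734) = 0.8566/6.341 = 0.1351.

0.135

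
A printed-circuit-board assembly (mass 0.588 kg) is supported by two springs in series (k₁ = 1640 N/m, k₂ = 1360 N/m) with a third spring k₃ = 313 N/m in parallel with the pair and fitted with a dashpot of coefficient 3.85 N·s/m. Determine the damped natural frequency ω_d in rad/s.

42.3 rad/s

Series pair: k_s = k₁k₂/(k₁+k₂) = (1640)(1360)/(1640 + 1360) = 743.5 N/m. In parallel with k₃: k_eq = 743.5 + 313 = 1056 N/m.
ω_n = √(k_eq/m) = √(1056/0.588) = 42.39 rad/s.
Critical damping c_c = 2√(k_eq·m) = 2√(1056 × 0.588) = 49.85 N·s/m, so ζ = c/c_c = 3.85/49.85 = 0.07724.
ω_d = ω_n√(1 − ζ²) = 42.39 × √(1 − 0.00597) = 42.26 rad/s.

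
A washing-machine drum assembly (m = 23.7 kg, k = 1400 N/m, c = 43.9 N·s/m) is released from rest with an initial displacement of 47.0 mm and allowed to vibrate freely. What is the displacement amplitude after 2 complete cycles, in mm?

10.2 mm

ζ = c/(2√(km)) = 43.9/(2√(1400 × 23.7)) = 43.9/364.3 = 0.1205.
Logarithmic decrement δ = 2πζ/√(1 − ζ²) = 2π × 0.1205/√(1 − 0.0145) = 0.7627.
After n cycles, x_n/x₀ = e^(−nδ), so x_2 = 47.0 × e^(−2 × 0.7627) = 47.0 × 0.2175 = 10.22 mm.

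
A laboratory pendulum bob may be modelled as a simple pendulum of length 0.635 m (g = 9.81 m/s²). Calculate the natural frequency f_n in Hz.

For a simple pendulum ω_n = √(g/L) = √(9.81/0.635) = √15.45 = 3.930 rad/s.
f_n = ω_n/(2π) = 3.930/6.283 = 0.6256 Hz.

0.626 Hz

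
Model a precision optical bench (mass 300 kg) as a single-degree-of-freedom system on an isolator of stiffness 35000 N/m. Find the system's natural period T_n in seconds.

0.582 s

ω_n = √(k/m) = √(35000/300) = √116.7 = 10.80 rad/s.
T_n = 2π/ω_n = 6.283/10.80 = 0.5817 s.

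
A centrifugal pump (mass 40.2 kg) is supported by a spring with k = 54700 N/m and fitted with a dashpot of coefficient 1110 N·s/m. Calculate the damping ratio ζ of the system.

ω_n = √(k/m) = √(54700/40.2) = 36.89 rad/s.
Critical damping c_c = 2√(k·m) = 2√(54700 × 40.2) = 2966 N·s/m, so ζ = c/c_c = 1110/2966 = 0.3743.

0.374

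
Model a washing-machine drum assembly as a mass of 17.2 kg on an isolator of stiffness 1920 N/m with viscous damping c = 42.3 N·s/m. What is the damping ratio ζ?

0.116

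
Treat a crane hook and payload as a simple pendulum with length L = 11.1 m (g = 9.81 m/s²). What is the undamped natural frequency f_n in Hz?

For a simple pendulum ω_n = √(g/L) = √(9.81/11.1) = √0.8838 = 0.9401 rad/s.
f_n = ω_n/(2π) = 0.9401/6.283 = 0.1496 Hz.

0.150 Hz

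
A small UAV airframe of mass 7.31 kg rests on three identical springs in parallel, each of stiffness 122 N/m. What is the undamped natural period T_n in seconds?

Parallel springs add: k_eq = 3 × 122 = 366.0 N/m.
ω_n = √(k_eq/m) = √(366.0/7.31) = √50.07 = 7.076 rad/s.
T_n = 2π/ω_n = 6.283/7.076 = 0.8880 s.

0.888 s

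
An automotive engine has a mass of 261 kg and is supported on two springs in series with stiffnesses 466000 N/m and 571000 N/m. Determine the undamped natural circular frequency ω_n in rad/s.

Series springs: 1/k_eq = 1/466000 + 1/571000 = 3.897×10^-6, so k_eq = 256600 N/m.
ω_n = √(k_eq/m) = √(256600/261) = √983.1 = 31.35 rad/s.

31.4 rad/s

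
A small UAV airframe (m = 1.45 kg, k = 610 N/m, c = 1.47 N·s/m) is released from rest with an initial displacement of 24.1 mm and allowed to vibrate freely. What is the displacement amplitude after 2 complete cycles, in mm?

17.7 mm

ζ = c/(2√(km)) = 1.47/(2√(610 × 1.45)) = 1.47/59.48 = 0.02471.
Logarithmic decrement δ = 2πζ/√(1 − ζ²) = 2π × 0.02471/√(1 − 0.000611) = 0.1553.
After n cycles, x_n/x₀ = e^(−nδ), so x_2 = 24.1 × e^(−2 × 0.1553) = 24.1 × 0.7330 = 17.66 mm.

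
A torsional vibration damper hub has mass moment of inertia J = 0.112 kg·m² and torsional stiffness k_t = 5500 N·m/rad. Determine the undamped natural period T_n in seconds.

0.0284 s

ω_n = √(k_t/J) = √(5500/0.112) = √49110 = 221.6 rad/s.
T_n = 2π/ω_n = 6.283/221.6 = 0.02835 s.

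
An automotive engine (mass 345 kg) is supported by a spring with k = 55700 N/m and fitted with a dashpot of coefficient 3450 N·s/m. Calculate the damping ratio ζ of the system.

0.394

ω_n = √(k/m) = √(55700/345) = 12.71 rad/s.
Critical damping c_c = 2√(k·m) = 2√(55700 × 345) = 8767 N·s/m, so ζ = c/c_c = 3450/8767 = 0.3935.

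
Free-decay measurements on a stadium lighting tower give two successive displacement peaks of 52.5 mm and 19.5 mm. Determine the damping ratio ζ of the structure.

Logarithmic decrement δ = (1/n)·ln(x₀/x_n) = (1/1)·ln(52.5/19.5) = (1/1)·ln(2.692) = 0.9904.
ζ = δ/√(4π² + δ²) = 0.9904/√(39.48 + 0.981) = 0.9904/6.361 = 0.1557.

0.156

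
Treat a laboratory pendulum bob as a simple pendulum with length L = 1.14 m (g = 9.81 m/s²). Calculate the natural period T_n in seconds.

For a simple pendulum ω_n = √(g/L) = √(9.81/1.14) = √8.605 = 2.933 rad/s.
T_n = 2π/ω_n = 6.283/2.933 = 2.142 s.

2.14 s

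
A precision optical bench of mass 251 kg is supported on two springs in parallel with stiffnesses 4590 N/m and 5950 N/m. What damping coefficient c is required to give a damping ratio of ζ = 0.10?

325 N·s/m

Parallel springs add: k_eq = 4590 + 5950 = 10540 N/m.
c_c = 2√(k_eq·m) = 2√(10540 × 251) = 3253 N·s/m.
c = ζ·c_c = 0.10 × 3253 = 325.3 N·s/m.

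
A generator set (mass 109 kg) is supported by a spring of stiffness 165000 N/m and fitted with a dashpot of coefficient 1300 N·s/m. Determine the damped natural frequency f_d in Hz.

6.12 Hz

ω_n = √(k/m) = √(165000/109) = 38.91 rad/s.
Critical damping c_c = 2√(k·m) = 2√(165000 × 109) = 8482 N·s/m, so ζ = c/c_c = 1300/8482 = 0.1533.
ω_d = ω_n√(1 − ζ²) = 38.91 × √(1 − 0.0235) = 38.45 rad/s.
f_d = ω_d/(2π) = 6.119 Hz.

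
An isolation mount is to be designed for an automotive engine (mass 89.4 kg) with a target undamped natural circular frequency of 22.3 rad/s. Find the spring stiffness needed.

k = m·ω_n² = 89.4 × 22.30² = 89.4 × 497.3 = 44460 N/m.

44500 N/m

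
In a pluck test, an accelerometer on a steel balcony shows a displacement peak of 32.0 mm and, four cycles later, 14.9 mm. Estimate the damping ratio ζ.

Logarithmic decrement δ = (1/n)·ln(x₀/x_n) = (1/4)·ln(32.0/14.9) = (1/4)·ln(2.148) = 0.1911.
ζ = δ/√(4π² + δ²) = 0.1911/√(39.48 + 0.0365) = 0.1911/6.286 = 0.03040.

0.0304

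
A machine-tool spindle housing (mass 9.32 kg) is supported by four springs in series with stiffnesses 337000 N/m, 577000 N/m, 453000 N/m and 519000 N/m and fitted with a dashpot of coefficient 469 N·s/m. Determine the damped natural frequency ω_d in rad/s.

107 rad/s

Series springs: 1/k_eq = 1/337000 + 1/577000 + 1/453000 + 1/519000 = 8.835×10^-6, so k_eq = 113200 N/m.
ω_n = √(k_eq/m) = √(113200/9.32) = 110.2 rad/s.
Critical damping c_c = 2√(k_eq·m) = 2√(113200 × 9.32) = 2054 N·s/m, so ζ = c/c_c = 469/2054 = 0.2283.
ω_d = ω_n√(1 − ζ²) = 110.2 × √(1 − 0.0521) = 107.3 rad/s.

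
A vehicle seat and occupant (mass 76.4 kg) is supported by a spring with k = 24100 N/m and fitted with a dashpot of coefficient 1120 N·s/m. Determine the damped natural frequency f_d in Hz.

ω_n = √(k/m) = √(24100/76.4) = 17.76 rad/s.
Critical damping c_c = 2√(k·m) = 2√(24100 × 76.4) = 2714 N·s/m, so ζ = c/c_c = 1120/2714 = 0.4127.
ω_d = ω_n√(1 − ζ²) = 17.76 × √(1 − 0.170) = 16.18 rad/s.
f_d = ω_d/(2π) = 2.575 Hz.

2.57 Hz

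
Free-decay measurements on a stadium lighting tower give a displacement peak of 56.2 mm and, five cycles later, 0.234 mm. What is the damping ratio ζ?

0.172

Logarithmic decrement δ = (1/n)·ln(x₀/x_n) = (1/5)·ln(56.2/0.234) = (1/5)·ln(240.2) = 1.096.
ζ = δ/√(4π² + δ²) = 1.096/√(39.48 + 1.20) = 1.096/6.378 = 0.1719.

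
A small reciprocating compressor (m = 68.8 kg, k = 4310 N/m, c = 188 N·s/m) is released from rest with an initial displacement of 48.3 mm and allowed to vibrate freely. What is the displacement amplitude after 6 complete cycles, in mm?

ζ = c/(2√(km)) = 188/(2√(4310 × 68.8)) = 188/1089 = 0.1726.
Logarithmic decrement δ = 2πζ/√(1 − ζ²) = 2π × 0.1726/√(1 − 0.0298) = 1.101.
After n cycles, x_n/x₀ = e^(−nδ), so x_6 = 48.3 × e^(−6 × 1.101) = 48.3 × 0.001351 = 0.06526 mm.

0.0653 mm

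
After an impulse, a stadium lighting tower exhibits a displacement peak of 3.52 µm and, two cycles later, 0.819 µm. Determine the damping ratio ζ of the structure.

0.115

Logarithmic decrement δ = (1/n)·ln(x₀/x_n) = (1/2)·ln(3.52/0.819) = (1/2)·ln(4.298) = 0.7291.
ζ = δ/√(4π² + δ²) = 0.7291/√(39.48 + 0.532) = 0.7291/6.325 = 0.1153.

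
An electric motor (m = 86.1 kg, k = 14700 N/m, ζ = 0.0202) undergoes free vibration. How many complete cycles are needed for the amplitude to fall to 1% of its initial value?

Logarithmic decrement δ = 2πζ/√(1 − ζ²) = 2π × 0.02020/√(1 − 0.000408) = 0.1269.
x_n/x₀ = e^(−nδ) ≤ 0.01; take ln: n ≥ ln(1/0.01)/δ = 4.605/0.1269 = 36.28.
So 37 complete cycles are required.

37 cycles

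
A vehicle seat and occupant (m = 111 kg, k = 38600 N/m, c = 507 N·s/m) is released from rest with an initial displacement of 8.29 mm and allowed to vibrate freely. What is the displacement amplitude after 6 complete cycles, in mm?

0.0791 mm

ζ = c/(2√(km)) = 507/(2√(38600 × 111)) = 507/4140 = 0.1225.
Logarithmic decrement δ = 2πζ/√(1 − ζ²) = 2π × 0.1225/√(1 − 0.0150) = 0.7753.
After n cycles, x_n/x₀ = e^(−nδ), so x_6 = 8.29 × e^(−6 × 0.7753) = 8.29 × 0.009543 = 0.07911 mm.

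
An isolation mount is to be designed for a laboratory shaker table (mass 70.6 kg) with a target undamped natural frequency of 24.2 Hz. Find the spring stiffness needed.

1630000 N/m

ω_n = 2πf_n = 2π × 24.2 = 152.1 rad/s.
k = m·ω_n² = 70.6 × 152.1² = 70.6 × 23120 = 1632000 N/m.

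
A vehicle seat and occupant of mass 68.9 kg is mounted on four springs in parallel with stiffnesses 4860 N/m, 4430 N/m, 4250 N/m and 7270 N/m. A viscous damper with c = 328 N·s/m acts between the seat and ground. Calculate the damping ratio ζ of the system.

Parallel springs add: k_eq = 4860 + 4430 + 4250 + 7270 = 20810 N/m.
ω_n = √(k_eq/m) = √(20810/68.9) = 17.38 rad/s.
Critical damping c_c = 2√(k_eq·m) = 2√(20810 × 68.9) = 2395 N·s/m, so ζ = c/c_c = 328/2395 = 0.1370.

0.137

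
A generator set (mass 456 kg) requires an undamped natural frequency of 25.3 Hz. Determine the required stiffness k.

11500000 N/m

ω_n = 2πf_n = 2π × 25.3 = 159.0 rad/s.
k = m·ω_n² = 456 × 159.0² = 456 × 25270 = 11520000 N/m.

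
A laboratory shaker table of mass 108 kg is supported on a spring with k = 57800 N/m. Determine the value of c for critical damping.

5000 N·s/m

c_c = 2√(k·m) = 2√(57800 × 108) = 2 × 2498 = 4997 N·s/m.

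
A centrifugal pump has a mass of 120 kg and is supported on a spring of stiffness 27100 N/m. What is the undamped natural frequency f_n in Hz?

ω_n = √(k/m) = √(27100/120) = √225.8 = 15.03 rad/s.
f_n = ω_n/(2π) = 15.03/6.283 = 2.392 Hz.

2.39 Hz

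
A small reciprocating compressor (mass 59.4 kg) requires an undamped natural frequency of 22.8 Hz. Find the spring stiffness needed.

ω_n = 2πf_n = 2π × 22.8 = 143.3 rad/s.
k = m·ω_n² = 59.4 × 143.3² = 59.4 × 20520 = 1219000 N/m.

1220000 N/m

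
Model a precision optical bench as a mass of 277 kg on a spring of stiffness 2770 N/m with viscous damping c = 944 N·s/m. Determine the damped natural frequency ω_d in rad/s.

ω_n = √(k/m) = √(2770/277) = 3.162 rad/s.
Critical damping c_c = 2√(k·m) = 2√(2770 × 277) = 1752 N·s/m, so ζ = c/c_c = 944/1752 = 0.5388.
ω_d = ω_n√(1 − ζ²) = 3.162 × √(1 − 0.290) = 2.664 rad/s.

2.66 rad/s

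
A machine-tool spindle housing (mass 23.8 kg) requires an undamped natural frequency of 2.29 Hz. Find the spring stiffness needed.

4930 N/m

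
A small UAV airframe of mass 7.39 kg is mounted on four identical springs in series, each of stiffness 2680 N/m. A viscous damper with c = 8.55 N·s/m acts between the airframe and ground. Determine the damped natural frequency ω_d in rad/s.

Series springs: 1/k_eq = 4/2680, so k_eq = 2680/4 = 670.0 N/m.
ω_n = √(k_eq/m) = √(670.0/7.39) = 9.522 rad/s.
Critical damping c_c = 2√(k_eq·m) = 2√(670.0 × 7.39) = 140.7 N·s/m, so ζ = c/c_c = 8.55/140.7 = 0.06075.
ω_d = ω_n√(1 − ζ²) = 9.522 × √(1 − 0.00369) = 9.504 rad/s.

9.50 rad/s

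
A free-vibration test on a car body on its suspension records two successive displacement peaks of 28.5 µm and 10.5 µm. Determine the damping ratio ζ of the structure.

Logarithmic decrement δ = (1/n)·ln(x₀/x_n) = (1/1)·ln(28.5/10.5) = (1/1)·ln(2.714) = 0.9985.
ζ = δ/√(4π² + δ²) = 0.9985/√(39.48 + 0.997) = 0.9985/6.362 = 0.1570.

0.157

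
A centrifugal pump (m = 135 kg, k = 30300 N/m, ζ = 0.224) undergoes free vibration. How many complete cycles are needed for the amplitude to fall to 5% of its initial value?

3 cycles

Logarithmic decrement δ = 2πζ/√(1 − ζ²) = 2π × 0.2240/√(1 − 0.0502) = 1.444.
x_n/x₀ = e^(−nδ) ≤ 0.05; take ln: n ≥ ln(1/0.05)/δ = 2.996/1.444 = 2.074.
So 3 complete cycles are required.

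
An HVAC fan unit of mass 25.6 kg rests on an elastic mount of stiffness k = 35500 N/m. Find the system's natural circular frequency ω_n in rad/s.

ω_n = √(k/m) = √(35500/25.6) = √1387 = 37.24 rad/s.

37.2 rad/s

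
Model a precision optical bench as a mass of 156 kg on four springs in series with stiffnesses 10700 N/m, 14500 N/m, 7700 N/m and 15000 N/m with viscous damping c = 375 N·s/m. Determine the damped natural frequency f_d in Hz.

0.645 Hz

Series springs: 1/k_eq = 1/10700 + 1/14500 + 1/7700 + 1/15000 = 0.0003590, so k_eq = 2786 N/m.
ω_n = √(k_eq/m) = √(2786/156) = 4.226 rad/s.
Critical damping c_c = 2√(k_eq·m) = 2√(2786 × 156) = 1318 N·s/m, so ζ = c/c_c = 375/1318 = 0.2844.
ω_d = ω_n√(1 − ζ²) = 4.226 × √(1 − 0.0809) = 4.051 rad/s.
f_d = ω_d/(2π) = 0.6448 Hz.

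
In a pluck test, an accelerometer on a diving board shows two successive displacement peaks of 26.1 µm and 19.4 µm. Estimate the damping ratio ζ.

Logarithmic decrement δ = (1/n)·ln(x₀/x_n) = (1/1)·ln(26.1/19.4) = (1/1)·ln(1.345) = 0.2967.
ζ = δ/√(4π² + δ²) = 0.2967/√(39.48 + 0.0880) = 0.2967/6.290 = 0.04716.

0.0472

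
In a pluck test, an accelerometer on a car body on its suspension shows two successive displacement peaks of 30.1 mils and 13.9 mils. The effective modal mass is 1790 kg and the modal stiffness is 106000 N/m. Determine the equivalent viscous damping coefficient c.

Logarithmic decrement δ = (1/n)·ln(x₀/x_n) = (1/1)·ln(30.1/13.9) = (1/1)·ln(2.165) = 0.7726.
ζ = δ/√(4π² + δ²) = 0.7726/√(39.48 + 0.597) = 0.7726/6.331 = 0.1220.
c = ζ · 2√(km) = 0.1220 × 2√(106000 × 1790) = 0.1220 × 27550 = 3362 N·s/m.

3360 N·s/m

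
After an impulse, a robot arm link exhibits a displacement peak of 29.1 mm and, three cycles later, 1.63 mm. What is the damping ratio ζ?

0.151

Logarithmic decrement δ = (1/n)·ln(x₀/x_n) = (1/3)·ln(29.1/1.63) = (1/3)·ln(17.85) = 0.9607.
ζ = δ/√(4π² + δ²) = 0.9607/√(39.48 + 0.923) = 0.9607/6.356 = 0.1511.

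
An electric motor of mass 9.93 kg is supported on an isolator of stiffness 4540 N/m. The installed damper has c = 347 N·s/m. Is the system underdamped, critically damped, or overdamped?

c_c = 2√(k·m) = 424.7 N·s/m; ζ = c/c_c = 347/424.7 = 0.817.
Since ζ < 1 the system is underdamped.

underdamped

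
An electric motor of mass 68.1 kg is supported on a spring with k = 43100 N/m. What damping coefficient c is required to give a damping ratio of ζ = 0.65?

2230 N·s/m

c_c = 2√(k·m) = 2√(43100 × 68.1) = 3426 N·s/m.
c = ζ·c_c = 0.65 × 3426 = 2227 N·s/m.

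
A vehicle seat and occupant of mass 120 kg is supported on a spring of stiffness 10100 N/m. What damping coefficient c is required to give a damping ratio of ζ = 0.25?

c_c = 2√(k·m) = 2√(10100 × 120) = 2202 N·s/m.
c = ζ·c_c = 0.25 × 2202 = 550.5 N·s/m.

550 N·s/m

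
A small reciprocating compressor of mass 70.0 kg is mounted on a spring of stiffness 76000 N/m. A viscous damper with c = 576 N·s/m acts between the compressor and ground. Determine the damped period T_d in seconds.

ω_n = √(k/m) = √(76000/70.0) = 32.95 rad/s.
Critical damping c_c = 2√(k·m) = 2√(76000 × 70.0) = 4613 N·s/m, so ζ = c/c_c = 576/4613 = 0.1249.
ω_d = ω_n√(1 − ζ²) = 32.95 × √(1 − 0.0156) = 32.69 rad/s.
T_d = 2π/ω_d = 0.1922 s.

0.192 s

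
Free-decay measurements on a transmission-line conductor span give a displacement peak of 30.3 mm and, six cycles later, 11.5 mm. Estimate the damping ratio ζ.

Logarithmic decrement δ = (1/n)·ln(x₀/x_n) = (1/6)·ln(30.3/11.5) = (1/6)·ln(2.635) = 0.1615.
ζ = δ/√(4π² + δ²) = 0.1615/√(39.48 + 0.0261) = 0.1615/6.285 = 0.02569.

0.0257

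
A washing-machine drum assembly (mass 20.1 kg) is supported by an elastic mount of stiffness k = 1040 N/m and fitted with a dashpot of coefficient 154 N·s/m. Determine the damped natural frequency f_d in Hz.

0.969 Hz

ω_n = √(k/m) = √(1040/20.1) = 7.193 rad/s.
Critical damping c_c = 2√(k·m) = 2√(1040 × 20.1) = 289.2 N·s/m, so ζ = c/c_c = 154/289.2 = 0.5326.
ω_d = ω_n√(1 − ζ²) = 7.193 × √(1 − 0.284) = 6.088 rad/s.
f_d = ω_d/(2π) = 0.9690 Hz.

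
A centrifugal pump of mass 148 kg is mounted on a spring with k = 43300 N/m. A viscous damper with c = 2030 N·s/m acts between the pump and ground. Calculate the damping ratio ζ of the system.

ω_n = √(k/m) = √(43300/148) = 17.10 rad/s.
Critical damping c_c = 2√(k·m) = 2√(43300 × 148) = 5063 N·s/m, so ζ = c/c_c = 2030/5063 = 0.4010.

0.401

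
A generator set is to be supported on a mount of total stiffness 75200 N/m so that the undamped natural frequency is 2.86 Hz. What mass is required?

233 kg

ω_n = 2πf_n = 2π × 2.86 = 17.97 rad/s.
m = k/ω_n² = 75200/17.97² = 75200/322.9 = 232.9 kg.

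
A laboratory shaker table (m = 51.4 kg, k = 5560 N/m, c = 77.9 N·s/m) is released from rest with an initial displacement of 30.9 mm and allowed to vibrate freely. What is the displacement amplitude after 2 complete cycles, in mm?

12.3 mm

ζ = c/(2√(km)) = 77.9/(2√(5560 × 51.4)) = 77.9/1069 = 0.07286.
Logarithmic decrement δ = 2πζ/√(1 − ζ²) = 2π × 0.07286/√(1 − 0.00531) = 0.4590.
After n cycles, x_n/x₀ = e^(−nδ), so x_2 = 30.9 × e^(−2 × 0.4590) = 30.9 × 0.3993 = 12.34 mm.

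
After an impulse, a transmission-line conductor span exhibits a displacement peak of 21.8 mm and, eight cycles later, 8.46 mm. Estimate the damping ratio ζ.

0.0188

Logarithmic decrement δ = (1/n)·ln(x₀/x_n) = (1/8)·ln(21.8/8.46) = (1/8)·ln(2.577) = 0.1183.
ζ = δ/√(4π² + δ²) = 0.1183/√(39.48 + 0.0140) = 0.1183/6.284 = 0.01883.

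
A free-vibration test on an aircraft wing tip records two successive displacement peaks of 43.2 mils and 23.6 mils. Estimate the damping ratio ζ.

0.0958

Logarithmic decrement δ = (1/n)·ln(x₀/x_n) = (1/1)·ln(43.2/23.6) = (1/1)·ln(1.831) = 0.6046.
ζ = δ/√(4π² + δ²) = 0.6046/√(39.48 + 0.366) = 0.6046/6.312 = 0.09578.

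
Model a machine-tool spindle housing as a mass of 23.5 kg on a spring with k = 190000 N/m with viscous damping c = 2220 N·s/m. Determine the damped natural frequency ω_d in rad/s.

76.5 rad/s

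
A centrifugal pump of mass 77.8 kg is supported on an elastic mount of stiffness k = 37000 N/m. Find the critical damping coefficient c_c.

3390 N·s/m

c_c = 2√(k·m) = 2√(37000 × 77.8) = 2 × 1697 = 3393 N·s/m.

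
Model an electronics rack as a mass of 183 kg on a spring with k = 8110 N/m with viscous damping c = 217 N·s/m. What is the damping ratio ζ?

ω_n = √(k/m) = √(8110/183) = 6.657 rad/s.
Critical damping c_c = 2√(k·m) = 2√(8110 × 183) = 2436 N·s/m, so ζ = c/c_c = 217/2436 = 0.08906.

0.0891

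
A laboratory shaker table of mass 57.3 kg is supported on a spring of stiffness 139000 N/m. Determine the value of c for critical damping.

5640 N·s/m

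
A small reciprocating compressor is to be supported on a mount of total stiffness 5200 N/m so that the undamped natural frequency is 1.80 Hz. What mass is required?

40.7 kg

ω_n = 2πf_n = 2π × 1.80 = 11.31 rad/s.
m = k/ω_n² = 5200/11.31² = 5200/127.9 = 40.65 kg.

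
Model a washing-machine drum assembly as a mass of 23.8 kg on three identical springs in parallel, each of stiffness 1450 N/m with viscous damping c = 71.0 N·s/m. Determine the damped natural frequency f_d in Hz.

2.14 Hz

Parallel springs add: k_eq = 3 × 1450 = 4350 N/m.
ω_n = √(k_eq/m) = √(4350/23.8) = 13.52 rad/s.
Critical damping c_c = 2√(k_eq·m) = 2√(4350 × 23.8) = 643.5 N·s/m, so ζ = c/c_c = 71.0/643.5 = 0.1103.
ω_d = ω_n√(1 − ζ²) = 13.52 × √(1 − 0.0122) = 13.44 rad/s.
f_d = ω_d/(2π) = 2.139 Hz.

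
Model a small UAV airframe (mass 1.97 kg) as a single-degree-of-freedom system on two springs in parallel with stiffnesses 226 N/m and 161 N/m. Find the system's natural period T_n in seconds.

0.448 s

Parallel springs add: k_eq = 226 + 161 = 387.0 N/m.
ω_n = √(k_eq/m) = √(387.0/1.97) = √196.4 = 14.02 rad/s.
T_n = 2π/ω_n = 6.283/14.02 = 0.4483 s.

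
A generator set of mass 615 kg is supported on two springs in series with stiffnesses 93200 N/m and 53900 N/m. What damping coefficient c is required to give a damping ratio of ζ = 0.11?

1010 N·s/m

Series springs: 1/k_eq = 1/93200 + 1/53900 = 2.928×10^-5, so k_eq = 34150 N/m.
c_c = 2√(k_eq·m) = 2√(34150 × 615) = 9166 N·s/m.
c = ζ·c_c = 0.11 × 9166 = 1008 N·s/m.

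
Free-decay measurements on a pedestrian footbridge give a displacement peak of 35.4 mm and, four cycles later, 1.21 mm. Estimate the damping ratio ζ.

Logarithmic decrement δ = (1/n)·ln(x₀/x_n) = (1/4)·ln(35.4/1.21) = (1/4)·ln(29.26) = 0.8440.
ζ = δ/√(4π² + δ²) = 0.8440/√(39.48 + 0.712) = 0.8440/6.340 = 0.1331.

0.133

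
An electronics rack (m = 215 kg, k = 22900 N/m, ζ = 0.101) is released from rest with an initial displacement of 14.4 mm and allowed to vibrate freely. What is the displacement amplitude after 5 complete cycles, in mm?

Logarithmic decrement δ = 2πζ/√(1 − ζ²) = 2π × 0.1010/√(1 − 0.0102) = 0.6379.
After n cycles, x_n/x₀ = e^(−nδ), so x_5 = 14.4 × e^(−5 × 0.6379) = 14.4 × 0.04120 = 0.5933 mm.

0.593 mm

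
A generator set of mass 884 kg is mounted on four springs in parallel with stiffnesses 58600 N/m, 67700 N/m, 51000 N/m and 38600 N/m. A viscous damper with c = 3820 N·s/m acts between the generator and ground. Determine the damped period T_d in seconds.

0.406 s

Parallel springs add: k_eq = 58600 + 67700 + 51000 + 38600 = 215900 N/m.
ω_n = √(k_eq/m) = √(215900/884) = 15.63 rad/s.
Critical damping c_c = 2√(k_eq·m) = 2√(215900 × 884) = 27630 N·s/m, so ζ = c/c_c = 3820/27630 = 0.1383.
ω_d = ω_n√(1 − ζ²) = 15.63 × √(1 − 0.0191) = 15.48 rad/s.
T_d = 2π/ω_d = 0.4059 s.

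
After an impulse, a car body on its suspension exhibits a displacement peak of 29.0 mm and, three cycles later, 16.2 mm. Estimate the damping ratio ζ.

Logarithmic decrement δ = (1/n)·ln(x₀/x_n) = (1/3)·ln(29.0/16.2) = (1/3)·ln(1.790) = 0.1941.
ζ = δ/√(4π² + δ²) = 0.1941/√(39.48 + 0.0377) = 0.1941/6.286 = 0.03088.

0.0309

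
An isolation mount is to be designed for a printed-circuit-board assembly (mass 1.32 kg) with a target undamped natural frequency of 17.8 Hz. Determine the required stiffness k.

ω_n = 2πf_n = 2π × 17.8 = 111.8 rad/s.
k = m·ω_n² = 1.32 × 111.8² = 1.32 × 12510 = 16510 N/m.

16500 N/m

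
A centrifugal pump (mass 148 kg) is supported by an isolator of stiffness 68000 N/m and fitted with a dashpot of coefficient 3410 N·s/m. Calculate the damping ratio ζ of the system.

ω_n = √(k/m) = √(68000/148) = 21.44 rad/s.
Critical damping c_c = 2√(k·m) = 2√(68000 × 148) = 6345 N·s/m, so ζ = c/c_c = 3410/6345 = 0.5375.

0.537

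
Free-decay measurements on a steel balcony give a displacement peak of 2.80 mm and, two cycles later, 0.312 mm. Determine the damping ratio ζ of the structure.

Logarithmic decrement δ = (1/n)·ln(x₀/x_n) = (1/2)·ln(2.80/0.312) = (1/2)·ln(8.974) = 1.097.
ζ = δ/√(4π² + δ²) = 1.097/√(39.48 + 1.20) = 1.097/6.378 = 0.1720.

0.172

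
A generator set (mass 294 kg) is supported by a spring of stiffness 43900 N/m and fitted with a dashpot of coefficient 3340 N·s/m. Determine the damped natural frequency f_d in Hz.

1.72 Hz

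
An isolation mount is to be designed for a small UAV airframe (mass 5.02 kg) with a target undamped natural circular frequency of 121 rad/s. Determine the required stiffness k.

k = m·ω_n² = 5.02 × 121.0² = 5.02 × 14640 = 73500 N/m.

73500 N/m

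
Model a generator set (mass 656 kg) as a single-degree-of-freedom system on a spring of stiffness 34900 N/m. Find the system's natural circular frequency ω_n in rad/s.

ω_n = √(k/m) = √(34900/656) = √53.20 = 7.294 rad/s.

7.29 rad/s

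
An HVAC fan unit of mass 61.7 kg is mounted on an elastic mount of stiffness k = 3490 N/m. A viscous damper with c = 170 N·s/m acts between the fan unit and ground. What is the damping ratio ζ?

0.183

ω_n = √(k/m) = √(3490/61.7) = 7.521 rad/s.
Critical damping c_c = 2√(k·m) = 2√(3490 × 61.7) = 928.1 N·s/m, so ζ = c/c_c = 170/928.1 = 0.1832.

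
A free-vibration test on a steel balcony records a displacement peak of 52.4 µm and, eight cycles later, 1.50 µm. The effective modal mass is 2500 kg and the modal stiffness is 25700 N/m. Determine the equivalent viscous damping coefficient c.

Logarithmic decrement δ = (1/n)·ln(x₀/x_n) = (1/8)·ln(52.4/1.50) = (1/8)·ln(34.93) = 0.4442.
ζ = δ/√(4π² + δ²) = 0.4442/√(39.48 + 0.197) = 0.4442/6.299 = 0.07052.
c = ζ · 2√(km) = 0.07052 × 2√(25700 × 2500) = 0.07052 × 16030 = 1130 N·s/m.

1130 N·s/m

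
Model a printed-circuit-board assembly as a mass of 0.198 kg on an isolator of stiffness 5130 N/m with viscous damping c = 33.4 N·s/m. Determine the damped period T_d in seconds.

ω_n = √(k/m) = √(5130/0.198) = 161.0 rad/s.
Critical damping c_c = 2√(k·m) = 2√(5130 × 0.198) = 63.74 N·s/m, so ζ = c/c_c = 33.4/63.74 = 0.5240.
ω_d = ω_n√(1 − ζ²) = 161.0 × √(1 − 0.275) = 137.1 rad/s.
T_d = 2π/ω_d = 0.04583 s.

0.0458 s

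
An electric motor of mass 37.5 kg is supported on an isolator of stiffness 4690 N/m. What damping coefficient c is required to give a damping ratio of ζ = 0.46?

386 N·s/m

c_c = 2√(k·m) = 2√(4690 × 37.5) = 838.7 N·s/m.
c = ζ·c_c = 0.46 × 838.7 = 385.8 N·s/m.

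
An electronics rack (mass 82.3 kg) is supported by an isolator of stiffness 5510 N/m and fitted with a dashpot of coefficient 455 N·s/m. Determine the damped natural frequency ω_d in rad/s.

ω_n = √(k/m) = √(5510/82.3) = 8.182 rad/s.
Critical damping c_c = 2√(k·m) = 2√(5510 × 82.3) = 1347 N·s/m, so ζ = c/c_c = 455/1347 = 0.3378.
ω_d = ω_n√(1 − ζ²) = 8.182 × √(1 − 0.114) = 7.701 rad/s.

7.70 rad/s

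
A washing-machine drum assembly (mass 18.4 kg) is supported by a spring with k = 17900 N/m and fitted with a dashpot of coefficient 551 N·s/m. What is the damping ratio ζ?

ω_n = √(k/m) = √(17900/18.4) = 31.19 rad/s.
Critical damping c_c = 2√(k·m) = 2√(17900 × 18.4) = 1148 N·s/m, so ζ = c/c_c = 551/1148 = 0.4800.

0.480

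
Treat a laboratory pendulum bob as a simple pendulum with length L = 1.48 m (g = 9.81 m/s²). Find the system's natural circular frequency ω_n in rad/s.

For a simple pendulum ω_n = √(g/L) = √(9.81/1.48) = √6.628 = 2.575 rad/s.

2.57 rad/s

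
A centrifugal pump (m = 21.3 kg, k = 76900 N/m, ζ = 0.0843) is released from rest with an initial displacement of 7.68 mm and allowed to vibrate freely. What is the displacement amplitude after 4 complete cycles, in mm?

Logarithmic decrement δ = 2πζ/√(1 − ζ²) = 2π × 0.08430/√(1 − 0.00711) = 0.5316.
After n cycles, x_n/x₀ = e^(−nδ), so x_4 = 7.68 × e^(−4 × 0.5316) = 7.68 × 0.1193 = 0.9161 mm.

0.916 mm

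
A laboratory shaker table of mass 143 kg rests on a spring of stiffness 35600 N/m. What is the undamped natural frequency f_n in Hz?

ω_n = √(k/m) = √(35600/143) = √249.0 = 15.78 rad/s.
f_n = ω_n/(2π) = 15.78/6.283 = 2.511 Hz.

2.51 Hz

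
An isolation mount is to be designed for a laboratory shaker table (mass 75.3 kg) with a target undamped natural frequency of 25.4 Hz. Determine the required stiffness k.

1920000 N/m

ω_n = 2πf_n = 2π × 25.4 = 159.6 rad/s.
k = m·ω_n² = 75.3 × 159.6² = 75.3 × 25470 = 1918000 N/m.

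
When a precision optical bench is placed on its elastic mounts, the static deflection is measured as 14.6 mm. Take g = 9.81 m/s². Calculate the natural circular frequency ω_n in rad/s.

ω_n = √(g/δ_st) = √(9.81/0.0146) = √671.9 = 25.92 rad/s.

25.9 rad/s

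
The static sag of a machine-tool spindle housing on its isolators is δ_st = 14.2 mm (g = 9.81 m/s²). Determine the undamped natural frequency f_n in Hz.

4.18 Hz

ω_n = √(g/δ_st) = √(9.81/0.0142) = √690.8 = 26.28 rad/s.
f_n = ω_n/(2π) = 26.28/6.283 = 4.183 Hz.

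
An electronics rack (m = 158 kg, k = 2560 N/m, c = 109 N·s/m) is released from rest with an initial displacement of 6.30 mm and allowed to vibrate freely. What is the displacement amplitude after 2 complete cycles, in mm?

ζ = c/(2√(km)) = 109/(2√(2560 × 158)) = 109/1272 = 0.08569.
Logarithmic decrement δ = 2πζ/√(1 − ζ²) = 2π × 0.08569/√(1 − 0.00734) = 0.5404.
After n cycles, x_n/x₀ = e^(−nδ), so x_2 = 6.30 × e^(−2 × 0.5404) = 6.30 × 0.3393 = 2.138 mm.

2.14 mm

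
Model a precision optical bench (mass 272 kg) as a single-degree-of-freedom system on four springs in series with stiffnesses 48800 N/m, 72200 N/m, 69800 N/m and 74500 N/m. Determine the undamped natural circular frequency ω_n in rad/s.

Series springs: 1/k_eq = 1/48800 + 1/72200 + 1/69800 + 1/74500 = 6.209×10^-5, so k_eq = 16110 N/m.
ω_n = √(k_eq/m) = √(16110/272) = √59.21 = 7.695 rad/s.

7.69 rad/s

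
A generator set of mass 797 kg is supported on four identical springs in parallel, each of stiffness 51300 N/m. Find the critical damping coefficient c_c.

25600 N·s/m

Parallel springs add: k_eq = 4 × 51300 = 205200 N/m.
c_c = 2√(k_eq·m) = 2√(205200 × 797) = 2 × 12790 = 25580 N·s/m.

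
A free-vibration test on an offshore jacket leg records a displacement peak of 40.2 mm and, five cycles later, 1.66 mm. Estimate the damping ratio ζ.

0.101

Logarithmic decrement δ = (1/n)·ln(x₀/x_n) = (1/5)·ln(40.2/1.66) = (1/5)·ln(24.22) = 0.6374.
ζ = δ/√(4π² + δ²) = 0.6374/√(39.48 + 0.406) = 0.6374/6.315 = 0.1009.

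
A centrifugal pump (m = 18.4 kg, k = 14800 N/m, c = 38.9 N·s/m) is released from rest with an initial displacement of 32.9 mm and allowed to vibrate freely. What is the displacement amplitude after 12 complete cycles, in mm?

ζ = c/(2√(km)) = 38.9/(2√(14800 × 18.4)) = 38.9/1044 = 0.03727.
Logarithmic decrement δ = 2πζ/√(1 − ζ²) = 2π × 0.03727/√(1 − 0.00139) = 0.2343.
After n cycles, x_n/x₀ = e^(−nδ), so x_12 = 32.9 × e^(−12 × 0.2343) = 32.9 × 0.06007 = 1.976 mm.

1.98 mm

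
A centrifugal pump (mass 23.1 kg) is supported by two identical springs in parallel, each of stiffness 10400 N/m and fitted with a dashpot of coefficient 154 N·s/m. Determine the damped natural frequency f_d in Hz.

Parallel springs add: k_eq = 2 × 10400 = 20800 N/m.
ω_n = √(k_eq/m) = √(20800/23.1) = 30.01 rad/s.
Critical damping c_c = 2√(k_eq·m) = 2√(20800 × 23.1) = 1386 N·s/m, so ζ = c/c_c = 154/1386 = 0.1111.
ω_d = ω_n√(1 − ζ²) = 30.01 × √(1 − 0.0123) = 29.82 rad/s.
f_d = ω_d/(2π) = 4.746 Hz.

4.75 Hz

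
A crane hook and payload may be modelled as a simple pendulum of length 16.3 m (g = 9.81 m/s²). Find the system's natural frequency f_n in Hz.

0.123 Hz

For a simple pendulum ω_n = √(g/L) = √(9.81/16.3) = √0.6018 = 0.7758 rad/s.
f_n = ω_n/(2π) = 0.7758/6.283 = 0.1235 Hz.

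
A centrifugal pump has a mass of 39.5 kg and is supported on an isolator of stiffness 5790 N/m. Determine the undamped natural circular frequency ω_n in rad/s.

12.1 rad/s

ω_n = √(k/m) = √(5790/39.5) = √146.6 = 12.11 rad/s.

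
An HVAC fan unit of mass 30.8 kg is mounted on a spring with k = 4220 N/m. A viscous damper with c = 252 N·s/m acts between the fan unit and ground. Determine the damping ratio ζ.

0.349

ω_n = √(k/m) = √(4220/30.8) = 11.71 rad/s.
Critical damping c_c = 2√(k·m) = 2√(4220 × 30.8) = 721.0 N·s/m, so ζ = c/c_c = 252/721.0 = 0.3495.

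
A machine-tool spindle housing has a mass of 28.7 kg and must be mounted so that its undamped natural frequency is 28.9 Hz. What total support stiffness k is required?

946000 N/m

ω_n = 2πf_n = 2π × 28.9 = 181.6 rad/s.
k = m·ω_n² = 28.7 × 181.6² = 28.7 × 32970 = 946300 N/m.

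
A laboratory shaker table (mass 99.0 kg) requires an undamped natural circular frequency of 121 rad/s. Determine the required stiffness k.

k = m·ω_n² = 99.0 × 121.0² = 99.0 × 14640 = 1449000 N/m.

1450000 N/m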